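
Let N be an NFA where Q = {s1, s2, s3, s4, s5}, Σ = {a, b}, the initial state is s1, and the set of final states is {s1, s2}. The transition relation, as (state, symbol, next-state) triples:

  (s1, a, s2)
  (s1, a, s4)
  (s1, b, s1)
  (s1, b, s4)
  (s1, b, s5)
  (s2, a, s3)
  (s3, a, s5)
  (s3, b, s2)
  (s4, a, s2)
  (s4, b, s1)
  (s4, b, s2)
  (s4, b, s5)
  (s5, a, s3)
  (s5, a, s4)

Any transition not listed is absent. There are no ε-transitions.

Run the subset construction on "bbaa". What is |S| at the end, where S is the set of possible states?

3

Start in {s1}.
Read 'b': s1→{s1, s4, s5}; now {s1, s4, s5}.
Read 'b': s1→{s1, s4, s5}, s4→{s1, s2, s5}, s5→∅; now {s1, s2, s4, s5}.
Read 'a': s1→{s2, s4}, s2→{s3}, s4→{s2}, s5→{s3, s4}; now {s2, s3, s4}.
Read 'a': s2→{s3}, s3→{s5}, s4→{s2}; now {s2, s3, s5}.
That set has 3 states.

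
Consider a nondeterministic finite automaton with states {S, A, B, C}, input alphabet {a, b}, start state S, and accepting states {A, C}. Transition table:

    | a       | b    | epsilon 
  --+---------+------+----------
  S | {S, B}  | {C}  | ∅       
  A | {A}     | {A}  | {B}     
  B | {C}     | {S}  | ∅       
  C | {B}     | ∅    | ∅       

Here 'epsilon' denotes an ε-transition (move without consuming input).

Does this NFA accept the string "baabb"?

No

Start in {S}.
Read 'b': S→{C}; now {C}.
Read 'a': C→{B}; now {B}.
Read 'a': B→{C}; now {C}.
Read 'b': C→∅; now ∅.
The set is empty and remains empty for the remaining 1 symbol.
The final set ∅ contains no accepting state.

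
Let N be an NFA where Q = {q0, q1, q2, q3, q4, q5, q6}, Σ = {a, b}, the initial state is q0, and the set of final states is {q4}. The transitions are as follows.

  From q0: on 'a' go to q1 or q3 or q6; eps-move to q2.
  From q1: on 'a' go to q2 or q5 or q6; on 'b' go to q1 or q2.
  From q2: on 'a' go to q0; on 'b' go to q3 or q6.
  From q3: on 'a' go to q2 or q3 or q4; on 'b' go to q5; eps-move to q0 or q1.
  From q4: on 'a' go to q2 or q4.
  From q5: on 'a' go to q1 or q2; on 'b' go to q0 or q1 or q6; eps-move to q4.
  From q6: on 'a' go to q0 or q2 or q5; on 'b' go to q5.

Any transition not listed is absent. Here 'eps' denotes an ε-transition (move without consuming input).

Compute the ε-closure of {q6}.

Begin with {q6}.
No ε-moves leave this set, so the closure equals the set itself.

{q6}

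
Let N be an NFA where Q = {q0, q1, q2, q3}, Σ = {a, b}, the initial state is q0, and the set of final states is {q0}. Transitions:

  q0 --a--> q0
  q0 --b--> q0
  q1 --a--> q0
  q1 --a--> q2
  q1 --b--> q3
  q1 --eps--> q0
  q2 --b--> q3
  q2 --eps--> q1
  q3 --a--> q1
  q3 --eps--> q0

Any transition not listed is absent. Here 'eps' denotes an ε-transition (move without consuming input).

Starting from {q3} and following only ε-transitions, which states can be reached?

{q0, q3}

Begin with {q3}.
ε-move q3 → q0; add q0.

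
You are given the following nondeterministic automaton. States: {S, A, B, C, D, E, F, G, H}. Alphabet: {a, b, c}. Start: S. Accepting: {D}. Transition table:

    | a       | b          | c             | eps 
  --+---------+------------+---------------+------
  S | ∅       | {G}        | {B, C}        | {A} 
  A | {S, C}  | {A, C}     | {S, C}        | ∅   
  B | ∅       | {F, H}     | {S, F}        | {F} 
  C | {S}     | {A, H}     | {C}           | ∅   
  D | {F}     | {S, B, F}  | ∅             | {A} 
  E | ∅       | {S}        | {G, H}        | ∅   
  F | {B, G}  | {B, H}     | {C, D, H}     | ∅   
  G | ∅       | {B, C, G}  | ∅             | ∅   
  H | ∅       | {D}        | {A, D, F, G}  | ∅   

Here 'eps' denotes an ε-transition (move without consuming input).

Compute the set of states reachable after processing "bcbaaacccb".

Start: ε-closure({S}) = {S, A}.
Read 'b': {S, A} → {A, C, G}.
Read 'c': {A, C, G} → {S, A, C}.
Read 'b': {S, A, C} → {A, C, G, H}.
Read 'a': {A, C, G, H} → {S, A, C}.
Read 'a': {S, A, C} → {S, A, C}.
Read 'a': {S, A, C} → {S, A, C}.
Read 'c': {S, A, C} → {S, A, B, C, F}.
Read 'c': {S, A, B, C, F} → {S, A, B, C, D, F, H}.
Read 'c': {S, A, B, C, D, F, H} → {S, A, B, C, D, F, G, H}.
Read 'b': {S, A, B, C, D, F, G, H} → {S, A, B, C, D, F, G, H}.

{S, A, B, C, D, F, G, H}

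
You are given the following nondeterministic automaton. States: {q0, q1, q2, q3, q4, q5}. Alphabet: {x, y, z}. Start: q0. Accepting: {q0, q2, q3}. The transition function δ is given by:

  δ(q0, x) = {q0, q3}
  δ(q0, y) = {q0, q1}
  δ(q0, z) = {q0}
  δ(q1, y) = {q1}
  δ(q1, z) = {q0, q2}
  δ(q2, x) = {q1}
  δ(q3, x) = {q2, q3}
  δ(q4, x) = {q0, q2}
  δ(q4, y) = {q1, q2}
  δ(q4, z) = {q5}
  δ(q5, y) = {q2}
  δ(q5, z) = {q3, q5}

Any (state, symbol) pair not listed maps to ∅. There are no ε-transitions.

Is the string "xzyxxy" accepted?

Start in {q0}.
Read 'x': q0→{q0, q3}; now {q0, q3}.
Read 'z': q0→{q0}, q3→∅; now {q0}.
Read 'y': q0→{q0, q1}; now {q0, q1}.
Read 'x': q0→{q0, q3}, q1→∅; now {q0, q3}.
Read 'x': q0→{q0, q3}, q3→{q2, q3}; now {q0, q2, q3}.
Read 'y': q0→{q0, q1}, q2→∅, q3→∅; now {q0, q1}.
The final set {q0, q1} contains the accepting state q0.

Yes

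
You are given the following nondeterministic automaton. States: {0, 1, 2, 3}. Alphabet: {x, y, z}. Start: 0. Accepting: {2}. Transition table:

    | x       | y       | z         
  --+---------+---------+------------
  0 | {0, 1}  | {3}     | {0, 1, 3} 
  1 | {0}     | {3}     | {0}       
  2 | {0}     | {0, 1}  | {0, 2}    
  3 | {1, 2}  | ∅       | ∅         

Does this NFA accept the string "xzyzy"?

No

Start in {0}.
Read 'x': {0} → {0, 1}.
Read 'z': {0, 1} → {0, 1, 3}.
Read 'y': {0, 1, 3} → {3}.
Read 'z': {3} → ∅.
The set is empty and remains empty for the remaining 1 symbol.
The final set ∅ contains no accepting state.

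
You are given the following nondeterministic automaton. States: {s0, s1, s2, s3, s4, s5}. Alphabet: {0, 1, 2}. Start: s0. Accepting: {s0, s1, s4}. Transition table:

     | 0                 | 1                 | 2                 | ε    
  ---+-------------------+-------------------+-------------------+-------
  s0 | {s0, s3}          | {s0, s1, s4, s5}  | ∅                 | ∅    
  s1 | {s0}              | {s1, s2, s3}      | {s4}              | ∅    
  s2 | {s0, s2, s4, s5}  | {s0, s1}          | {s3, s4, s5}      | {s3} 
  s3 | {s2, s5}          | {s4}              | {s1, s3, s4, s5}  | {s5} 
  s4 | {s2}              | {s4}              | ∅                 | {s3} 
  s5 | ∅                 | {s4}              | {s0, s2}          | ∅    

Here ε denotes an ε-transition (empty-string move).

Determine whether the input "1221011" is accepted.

Start in {s0}.
Read '1': {s0} → {s0, s1, s3, s4, s5}.
Read '2': {s0, s1, s3, s4, s5} → {s0, s1, s2, s3, s4, s5}.
Read '2': {s0, s1, s2, s3, s4, s5} → {s0, s1, s2, s3, s4, s5}.
Read '1': {s0, s1, s2, s3, s4, s5} → {s0, s1, s2, s3, s4, s5}.
Read '0': {s0, s1, s2, s3, s4, s5} → {s0, s2, s3, s4, s5}.
Read '1': {s0, s2, s3, s4, s5} → {s0, s1, s3, s4, s5}.
Read '1': {s0, s1, s3, s4, s5} → {s0, s1, s2, s3, s4, s5}.
The final set {s0, s1, s2, s3, s4, s5} contains the accepting states s0, s1, s4.

Yes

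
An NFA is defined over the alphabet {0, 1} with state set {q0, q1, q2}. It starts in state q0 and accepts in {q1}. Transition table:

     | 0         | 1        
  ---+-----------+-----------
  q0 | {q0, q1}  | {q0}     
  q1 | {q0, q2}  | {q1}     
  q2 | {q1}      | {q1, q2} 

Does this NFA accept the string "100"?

Yes

Start in {q0}.
Read '1': q0→{q0}; now {q0}.
Read '0': q0→{q0, q1}; now {q0, q1}.
Read '0': q0→{q0, q1}, q1→{q0, q2}; now {q0, q1, q2}.
The final set {q0, q1, q2} contains the accepting state q1.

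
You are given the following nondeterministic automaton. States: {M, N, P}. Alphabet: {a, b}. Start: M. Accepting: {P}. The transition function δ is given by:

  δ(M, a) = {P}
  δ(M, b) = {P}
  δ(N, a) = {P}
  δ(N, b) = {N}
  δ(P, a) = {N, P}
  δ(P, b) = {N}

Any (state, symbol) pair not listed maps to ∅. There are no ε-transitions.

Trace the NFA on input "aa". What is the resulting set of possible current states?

Start in {M}.
Read 'a': {M} → {P}.
Read 'a': {P} → {N, P}.

{N, P}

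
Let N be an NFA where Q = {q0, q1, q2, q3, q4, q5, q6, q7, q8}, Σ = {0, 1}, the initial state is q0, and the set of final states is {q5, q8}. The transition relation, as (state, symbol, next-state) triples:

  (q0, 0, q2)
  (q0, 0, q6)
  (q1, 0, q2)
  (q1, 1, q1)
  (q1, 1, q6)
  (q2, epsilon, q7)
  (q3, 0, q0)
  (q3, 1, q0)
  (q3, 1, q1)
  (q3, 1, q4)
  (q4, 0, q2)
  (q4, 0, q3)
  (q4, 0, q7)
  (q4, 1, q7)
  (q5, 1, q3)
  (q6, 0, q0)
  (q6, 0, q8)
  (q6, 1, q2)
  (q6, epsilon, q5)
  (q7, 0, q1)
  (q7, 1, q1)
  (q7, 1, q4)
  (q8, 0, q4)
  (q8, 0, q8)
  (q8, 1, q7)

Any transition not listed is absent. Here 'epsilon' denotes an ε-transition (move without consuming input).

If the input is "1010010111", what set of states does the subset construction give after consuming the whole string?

Start in {q0}.
Read '1': {q0} → ∅.
The set is empty and remains empty for the remaining 9 symbols.

∅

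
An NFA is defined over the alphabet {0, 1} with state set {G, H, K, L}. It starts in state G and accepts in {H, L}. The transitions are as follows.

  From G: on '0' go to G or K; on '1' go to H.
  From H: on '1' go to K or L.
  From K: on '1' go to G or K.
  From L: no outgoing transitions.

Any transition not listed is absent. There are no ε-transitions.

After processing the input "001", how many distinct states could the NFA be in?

Start in {G}.
Read '0': {G} → {G, K}.
Read '0': {G, K} → {G, K}.
Read '1': {G, K} → {G, H, K}.
That set has 3 states.

3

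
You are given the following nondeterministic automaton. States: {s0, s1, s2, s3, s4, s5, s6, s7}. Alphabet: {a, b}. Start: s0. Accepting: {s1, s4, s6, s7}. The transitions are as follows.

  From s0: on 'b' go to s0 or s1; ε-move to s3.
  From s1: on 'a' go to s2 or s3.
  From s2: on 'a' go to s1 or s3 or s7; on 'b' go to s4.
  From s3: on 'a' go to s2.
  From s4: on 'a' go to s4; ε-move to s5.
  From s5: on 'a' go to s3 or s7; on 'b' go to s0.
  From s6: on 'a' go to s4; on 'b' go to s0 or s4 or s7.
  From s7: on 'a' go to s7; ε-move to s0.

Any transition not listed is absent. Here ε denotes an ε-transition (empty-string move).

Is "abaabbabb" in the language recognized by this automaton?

Start: ε-closure({s0}) = {s0, s3}.
Read 'a': s0→∅, s3→{s2}; now {s2}.
Read 'b': s2→{s4}; union {s4}; ε-closure = {s4, s5}.
Read 'a': s4→{s4}, s5→{s3, s7}; union {s3, s4, s7}; ε-closure = {s0, s3, s4, s5, s7}.
Read 'a': s0→∅, s3→{s2}, s4→{s4}, s5→{s3, s7}, s7→{s7}; union {s2, s3, s4, s7}; ε-closure = {s0, s2, s3, s4, s5, s7}.
Read 'b': s0→{s0, s1}, s2→{s4}, s3→∅, s4→∅, s5→{s0}, s7→∅; union {s0, s1, s4}; ε-closure = {s0, s1, s3, s4, s5}.
Read 'b': s0→{s0, s1}, s1→∅, s3→∅, s4→∅, s5→{s0}; union {s0, s1}; ε-closure = {s0, s1, s3}.
Read 'a': s0→∅, s1→{s2, s3}, s3→{s2}; now {s2, s3}.
Read 'b': s2→{s4}, s3→∅; union {s4}; ε-closure = {s4, s5}.
Read 'b': s4→∅, s5→{s0}; union {s0}; ε-closure = {s0, s3}.
The final set {s0, s3} contains no accepting state.

No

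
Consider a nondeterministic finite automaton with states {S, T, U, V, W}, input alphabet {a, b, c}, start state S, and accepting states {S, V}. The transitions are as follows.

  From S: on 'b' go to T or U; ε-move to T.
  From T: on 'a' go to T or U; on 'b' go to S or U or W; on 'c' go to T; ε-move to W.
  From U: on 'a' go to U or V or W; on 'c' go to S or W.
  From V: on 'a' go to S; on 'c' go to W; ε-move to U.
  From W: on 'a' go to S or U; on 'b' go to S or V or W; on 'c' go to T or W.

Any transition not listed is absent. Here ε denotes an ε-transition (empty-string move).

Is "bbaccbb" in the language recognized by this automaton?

Yes

Start: ε-closure({S}) = {S, T, W}.
Read 'b': S→{T, U}, T→{S, U, W}, W→{S, V, W}; now {S, T, U, V, W}.
Read 'b': S→{T, U}, T→{S, U, W}, U→∅, V→∅, W→{S, V, W}; now {S, T, U, V, W}.
Read 'a': S→∅, T→{T, U}, U→{U, V, W}, V→{S}, W→{S, U}; now {S, T, U, V, W}.
Read 'c': S→∅, T→{T}, U→{S, W}, V→{W}, W→{T, W}; now {S, T, W}.
Read 'c': S→∅, T→{T}, W→{T, W}; now {T, W}.
Read 'b': T→{S, U, W}, W→{S, V, W}; union {S, U, V, W}; ε-closure = {S, T, U, V, W}.
Read 'b': S→{T, U}, T→{S, U, W}, U→∅, V→∅, W→{S, V, W}; now {S, T, U, V, W}.
The final set {S, T, U, V, W} contains the accepting states S, V.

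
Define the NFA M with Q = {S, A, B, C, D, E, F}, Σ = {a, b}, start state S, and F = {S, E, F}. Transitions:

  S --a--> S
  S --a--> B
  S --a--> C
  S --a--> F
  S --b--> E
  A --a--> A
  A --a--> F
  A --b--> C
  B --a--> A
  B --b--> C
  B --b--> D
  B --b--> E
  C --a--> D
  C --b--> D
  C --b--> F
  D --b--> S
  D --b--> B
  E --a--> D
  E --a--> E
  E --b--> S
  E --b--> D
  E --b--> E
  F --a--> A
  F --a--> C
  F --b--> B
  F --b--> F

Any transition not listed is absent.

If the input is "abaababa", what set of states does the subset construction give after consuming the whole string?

{S, A, B, C, D, E, F}

Start in {S}.
Read 'a': {S} → {S, B, C, F}.
Read 'b': {S, B, C, F} → {B, C, D, E, F}.
Read 'a': {B, C, D, E, F} → {A, C, D, E}.
Read 'a': {A, C, D, E} → {A, D, E, F}.
Read 'b': {A, D, E, F} → {S, B, C, D, E, F}.
Read 'a': {S, B, C, D, E, F} → {S, A, B, C, D, E, F}.
Read 'b': {S, A, B, C, D, E, F} → {S, B, C, D, E, F}.
Read 'a': {S, B, C, D, E, F} → {S, A, B, C, D, E, F}.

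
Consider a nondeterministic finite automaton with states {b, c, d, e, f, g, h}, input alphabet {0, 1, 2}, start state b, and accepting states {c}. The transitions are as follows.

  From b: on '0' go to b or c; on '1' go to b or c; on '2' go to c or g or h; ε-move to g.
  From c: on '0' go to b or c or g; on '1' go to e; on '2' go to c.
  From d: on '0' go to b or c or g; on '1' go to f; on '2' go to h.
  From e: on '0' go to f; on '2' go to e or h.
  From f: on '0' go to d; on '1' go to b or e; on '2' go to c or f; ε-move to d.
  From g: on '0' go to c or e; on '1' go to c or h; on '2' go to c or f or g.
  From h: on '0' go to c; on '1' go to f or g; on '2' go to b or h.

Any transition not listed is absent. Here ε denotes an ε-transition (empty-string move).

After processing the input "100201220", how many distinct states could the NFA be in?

6

Start: ε-closure({b}) = {b, g}.
Read '1': {b, g} → {b, c, g, h}.
Read '0': {b, c, g, h} → {b, c, e, g}.
Read '0': {b, c, e, g} → {b, c, d, e, f, g}.
Read '2': {b, c, d, e, f, g} → {c, d, e, f, g, h}.
Read '0': {c, d, e, f, g, h} → {b, c, d, e, f, g}.
Read '1': {b, c, d, e, f, g} → {b, c, d, e, f, g, h}.
Read '2': {b, c, d, e, f, g, h} → {b, c, d, e, f, g, h}.
Read '2': {b, c, d, e, f, g, h} → {b, c, d, e, f, g, h}.
Read '0': {b, c, d, e, f, g, h} → {b, c, d, e, f, g}.
That set has 6 states.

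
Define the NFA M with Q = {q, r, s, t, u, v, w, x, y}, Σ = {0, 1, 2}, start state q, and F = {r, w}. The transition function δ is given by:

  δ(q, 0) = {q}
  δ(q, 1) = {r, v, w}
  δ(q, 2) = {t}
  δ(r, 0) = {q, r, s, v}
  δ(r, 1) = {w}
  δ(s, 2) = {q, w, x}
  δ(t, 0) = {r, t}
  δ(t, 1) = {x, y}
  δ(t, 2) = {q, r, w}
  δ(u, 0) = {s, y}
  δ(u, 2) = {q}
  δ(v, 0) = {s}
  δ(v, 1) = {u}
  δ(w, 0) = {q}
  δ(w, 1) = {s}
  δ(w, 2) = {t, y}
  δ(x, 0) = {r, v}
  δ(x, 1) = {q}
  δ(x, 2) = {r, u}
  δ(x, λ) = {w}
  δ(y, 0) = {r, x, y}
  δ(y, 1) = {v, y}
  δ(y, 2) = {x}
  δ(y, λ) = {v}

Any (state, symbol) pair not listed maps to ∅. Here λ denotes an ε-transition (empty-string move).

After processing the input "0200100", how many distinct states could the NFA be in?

7

Start in {q}.
Read '0': q→{q}; now {q}.
Read '2': q→{t}; now {t}.
Read '0': t→{r, t}; now {r, t}.
Read '0': r→{q, r, s, v}, t→{r, t}; now {q, r, s, t, v}.
Read '1': q→{r, v, w}, r→{w}, s→∅, t→{x, y}, v→{u}; now {r, u, v, w, x, y}.
Read '0': r→{q, r, s, v}, u→{s, y}, v→{s}, w→{q}, x→{r, v}, y→{r, x, y}; union {q, r, s, v, x, y}; ε-closure = {q, r, s, v, w, x, y}.
Read '0': q→{q}, r→{q, r, s, v}, s→∅, v→{s}, w→{q}, x→{r, v}, y→{r, x, y}; union {q, r, s, v, x, y}; ε-closure = {q, r, s, v, w, x, y}.
That set has 7 states.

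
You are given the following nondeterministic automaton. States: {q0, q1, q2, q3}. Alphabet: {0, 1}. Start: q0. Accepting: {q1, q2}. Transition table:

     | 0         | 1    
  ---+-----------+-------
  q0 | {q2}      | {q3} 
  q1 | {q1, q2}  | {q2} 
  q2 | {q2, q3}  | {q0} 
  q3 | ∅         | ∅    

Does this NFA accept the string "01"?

No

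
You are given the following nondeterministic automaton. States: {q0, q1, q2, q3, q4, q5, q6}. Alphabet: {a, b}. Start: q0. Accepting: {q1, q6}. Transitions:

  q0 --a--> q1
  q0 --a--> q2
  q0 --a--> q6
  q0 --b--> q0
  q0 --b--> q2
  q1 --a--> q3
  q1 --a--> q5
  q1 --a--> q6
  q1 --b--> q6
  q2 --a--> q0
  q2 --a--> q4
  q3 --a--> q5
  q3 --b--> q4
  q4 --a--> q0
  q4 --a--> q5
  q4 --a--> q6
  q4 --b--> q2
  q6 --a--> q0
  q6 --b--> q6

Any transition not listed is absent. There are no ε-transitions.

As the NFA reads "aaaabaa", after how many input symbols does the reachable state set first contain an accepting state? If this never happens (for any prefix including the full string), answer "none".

Start in {q0}.
Read 'a': {q0} → {q1, q2, q6}.
None of the earlier sets intersect F, but {q1, q2, q6} does.

1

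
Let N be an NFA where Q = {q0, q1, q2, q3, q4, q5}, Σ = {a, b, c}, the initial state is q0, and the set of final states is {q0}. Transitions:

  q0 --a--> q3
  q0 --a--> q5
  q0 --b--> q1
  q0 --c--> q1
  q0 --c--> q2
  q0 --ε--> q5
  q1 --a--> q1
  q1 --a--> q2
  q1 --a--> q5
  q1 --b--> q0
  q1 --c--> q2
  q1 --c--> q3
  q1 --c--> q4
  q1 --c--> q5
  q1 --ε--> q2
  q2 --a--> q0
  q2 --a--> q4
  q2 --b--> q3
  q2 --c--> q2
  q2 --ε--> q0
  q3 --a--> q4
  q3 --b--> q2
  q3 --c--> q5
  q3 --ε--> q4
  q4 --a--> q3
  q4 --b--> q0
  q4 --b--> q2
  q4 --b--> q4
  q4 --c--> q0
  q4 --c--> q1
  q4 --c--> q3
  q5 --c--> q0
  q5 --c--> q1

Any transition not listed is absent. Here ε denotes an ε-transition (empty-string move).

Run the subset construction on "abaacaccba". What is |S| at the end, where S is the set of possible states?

6

Start: ε-closure({q0}) = {q0, q5}.
Read 'a': {q0, q5} → {q3, q4, q5}.
Read 'b': {q3, q4, q5} → {q0, q2, q4, q5}.
Read 'a': {q0, q2, q4, q5} → {q0, q3, q4, q5}.
Read 'a': {q0, q3, q4, q5} → {q3, q4, q5}.
Read 'c': {q3, q4, q5} → {q0, q1, q2, q3, q4, q5}.
Read 'a': {q0, q1, q2, q3, q4, q5} → {q0, q1, q2, q3, q4, q5}.
Read 'c': {q0, q1, q2, q3, q4, q5} → {q0, q1, q2, q3, q4, q5}.
Read 'c': {q0, q1, q2, q3, q4, q5} → {q0, q1, q2, q3, q4, q5}.
Read 'b': {q0, q1, q2, q3, q4, q5} → {q0, q1, q2, q3, q4, q5}.
Read 'a': {q0, q1, q2, q3, q4, q5} → {q0, q1, q2, q3, q4, q5}.
That set has 6 states.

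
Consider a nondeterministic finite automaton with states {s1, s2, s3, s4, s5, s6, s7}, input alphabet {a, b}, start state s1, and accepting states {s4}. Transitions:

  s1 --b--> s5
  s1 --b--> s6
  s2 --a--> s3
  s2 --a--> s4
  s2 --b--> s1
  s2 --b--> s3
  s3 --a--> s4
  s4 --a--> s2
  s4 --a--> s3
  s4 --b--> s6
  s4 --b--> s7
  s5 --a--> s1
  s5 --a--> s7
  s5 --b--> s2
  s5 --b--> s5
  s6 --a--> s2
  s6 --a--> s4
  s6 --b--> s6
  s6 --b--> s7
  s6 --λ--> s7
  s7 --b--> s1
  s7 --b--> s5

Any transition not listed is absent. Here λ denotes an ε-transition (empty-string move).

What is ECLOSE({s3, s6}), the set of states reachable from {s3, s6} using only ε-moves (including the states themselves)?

{s3, s6, s7}

Begin with {s3, s6}.
ε-move s6 → s7; add s7.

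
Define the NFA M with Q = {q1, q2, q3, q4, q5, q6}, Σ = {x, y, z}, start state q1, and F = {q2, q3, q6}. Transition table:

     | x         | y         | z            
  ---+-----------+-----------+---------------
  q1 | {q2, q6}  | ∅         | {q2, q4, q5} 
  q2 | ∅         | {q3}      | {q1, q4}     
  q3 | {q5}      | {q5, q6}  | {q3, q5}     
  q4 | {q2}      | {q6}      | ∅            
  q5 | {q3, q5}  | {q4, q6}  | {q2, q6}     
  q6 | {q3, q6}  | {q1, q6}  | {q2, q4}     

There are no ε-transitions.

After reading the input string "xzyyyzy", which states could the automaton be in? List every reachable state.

{q3, q4, q6}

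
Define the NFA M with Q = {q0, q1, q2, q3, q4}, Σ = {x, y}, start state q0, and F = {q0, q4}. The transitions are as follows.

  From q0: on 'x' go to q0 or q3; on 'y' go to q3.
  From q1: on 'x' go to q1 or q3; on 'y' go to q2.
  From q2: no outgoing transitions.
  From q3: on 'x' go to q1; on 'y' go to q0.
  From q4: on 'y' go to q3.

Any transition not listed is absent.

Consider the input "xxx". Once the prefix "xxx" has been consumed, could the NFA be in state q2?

Start in {q0}.
Read 'x': q0→{q0, q3}; now {q0, q3}.
Read 'x': q0→{q0, q3}, q3→{q1}; now {q0, q1, q3}.
Read 'x': q0→{q0, q3}, q1→{q1, q3}, q3→{q1}; now {q0, q1, q3}.
State q2 is not in {q0, q1, q3}.

No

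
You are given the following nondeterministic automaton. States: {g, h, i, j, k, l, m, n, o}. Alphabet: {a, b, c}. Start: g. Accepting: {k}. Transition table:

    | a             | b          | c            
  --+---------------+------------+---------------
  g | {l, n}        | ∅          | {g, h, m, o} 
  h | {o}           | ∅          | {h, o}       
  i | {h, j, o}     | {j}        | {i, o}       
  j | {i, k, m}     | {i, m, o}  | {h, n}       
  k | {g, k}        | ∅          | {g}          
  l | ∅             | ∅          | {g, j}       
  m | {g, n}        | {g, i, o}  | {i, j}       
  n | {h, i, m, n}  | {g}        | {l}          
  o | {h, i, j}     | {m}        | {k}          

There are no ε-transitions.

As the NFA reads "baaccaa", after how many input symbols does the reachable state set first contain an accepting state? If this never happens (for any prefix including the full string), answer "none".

none

Start in {g}.
Read 'b': g→∅; now ∅.
The set is empty and remains empty for the remaining 6 symbols.
No reachable set along the way intersects F.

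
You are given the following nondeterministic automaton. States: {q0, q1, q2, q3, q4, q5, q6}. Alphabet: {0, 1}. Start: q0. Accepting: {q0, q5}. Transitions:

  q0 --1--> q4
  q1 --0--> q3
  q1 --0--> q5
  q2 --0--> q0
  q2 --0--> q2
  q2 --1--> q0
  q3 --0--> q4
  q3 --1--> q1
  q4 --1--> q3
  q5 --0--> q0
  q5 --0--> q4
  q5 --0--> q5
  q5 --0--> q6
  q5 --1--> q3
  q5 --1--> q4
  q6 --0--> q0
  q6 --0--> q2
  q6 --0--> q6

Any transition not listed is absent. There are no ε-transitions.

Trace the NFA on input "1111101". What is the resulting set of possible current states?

∅

Start in {q0}.
Read '1': q0→{q4}; now {q4}.
Read '1': q4→{q3}; now {q3}.
Read '1': q3→{q1}; now {q1}.
Read '1': q1→∅; now ∅.
The set is empty and remains empty for the remaining 3 symbols.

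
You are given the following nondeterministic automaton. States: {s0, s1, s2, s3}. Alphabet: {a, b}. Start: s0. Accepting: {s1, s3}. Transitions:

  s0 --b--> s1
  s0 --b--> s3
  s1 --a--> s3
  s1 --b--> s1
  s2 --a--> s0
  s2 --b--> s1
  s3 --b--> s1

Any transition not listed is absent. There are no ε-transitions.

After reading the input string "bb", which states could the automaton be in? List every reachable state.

{s1}

Start in {s0}.
Read 'b': s0→{s1, s3}; now {s1, s3}.
Read 'b': s1→{s1}, s3→{s1}; now {s1}.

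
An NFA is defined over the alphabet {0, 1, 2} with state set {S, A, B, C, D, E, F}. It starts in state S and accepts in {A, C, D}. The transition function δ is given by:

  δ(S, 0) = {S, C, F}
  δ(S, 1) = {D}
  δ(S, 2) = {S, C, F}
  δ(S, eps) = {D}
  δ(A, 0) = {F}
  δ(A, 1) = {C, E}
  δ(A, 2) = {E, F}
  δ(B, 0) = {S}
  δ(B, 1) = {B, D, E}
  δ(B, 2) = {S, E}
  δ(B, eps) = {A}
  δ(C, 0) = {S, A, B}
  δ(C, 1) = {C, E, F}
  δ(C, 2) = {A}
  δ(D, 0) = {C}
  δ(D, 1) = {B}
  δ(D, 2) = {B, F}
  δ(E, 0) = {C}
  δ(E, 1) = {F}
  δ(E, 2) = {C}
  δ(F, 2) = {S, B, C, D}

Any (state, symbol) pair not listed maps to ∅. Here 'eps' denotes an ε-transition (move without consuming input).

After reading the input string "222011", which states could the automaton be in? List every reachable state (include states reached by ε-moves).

{A, B, C, D, E, F}

Start: ε-closure({S}) = {S, D}.
Read '2': {S, D} → {S, A, B, C, D, F}.
Read '2': {S, A, B, C, D, F} → {S, A, B, C, D, E, F}.
Read '2': {S, A, B, C, D, E, F} → {S, A, B, C, D, E, F}.
Read '0': {S, A, B, C, D, E, F} → {S, A, B, C, D, F}.
Read '1': {S, A, B, C, D, F} → {A, B, C, D, E, F}.
Read '1': {A, B, C, D, E, F} → {A, B, C, D, E, F}.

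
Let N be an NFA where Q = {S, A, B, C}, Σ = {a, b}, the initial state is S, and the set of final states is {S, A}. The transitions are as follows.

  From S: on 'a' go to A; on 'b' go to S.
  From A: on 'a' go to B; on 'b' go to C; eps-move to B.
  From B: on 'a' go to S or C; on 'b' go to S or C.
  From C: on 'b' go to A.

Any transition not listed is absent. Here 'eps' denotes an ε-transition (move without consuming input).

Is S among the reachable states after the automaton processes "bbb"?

Start in {S}.
Read 'b': {S} → {S}.
Read 'b': {S} → {S}.
Read 'b': {S} → {S}.
State S is in {S}.

Yes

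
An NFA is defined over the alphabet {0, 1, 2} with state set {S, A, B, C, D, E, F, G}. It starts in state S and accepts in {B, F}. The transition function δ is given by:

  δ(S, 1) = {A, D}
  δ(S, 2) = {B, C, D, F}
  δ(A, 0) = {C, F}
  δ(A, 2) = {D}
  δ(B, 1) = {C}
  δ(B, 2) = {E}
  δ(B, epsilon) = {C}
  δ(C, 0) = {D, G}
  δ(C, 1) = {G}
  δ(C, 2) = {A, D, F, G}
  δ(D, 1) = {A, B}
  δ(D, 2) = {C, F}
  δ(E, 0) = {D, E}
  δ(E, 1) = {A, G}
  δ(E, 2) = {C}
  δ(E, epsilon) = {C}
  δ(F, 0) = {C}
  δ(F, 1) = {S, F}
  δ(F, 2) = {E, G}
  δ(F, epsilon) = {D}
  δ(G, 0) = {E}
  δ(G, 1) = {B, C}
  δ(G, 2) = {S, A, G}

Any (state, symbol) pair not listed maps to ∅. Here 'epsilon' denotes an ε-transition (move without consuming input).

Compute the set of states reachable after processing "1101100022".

{S, A, B, C, D, E, F, G}

Start in {S}.
Read '1': {S} → {A, D}.
Read '1': {A, D} → {A, B, C}.
Read '0': {A, B, C} → {C, D, F, G}.
Read '1': {C, D, F, G} → {S, A, B, C, D, F, G}.
Read '1': {S, A, B, C, D, F, G} → {S, A, B, C, D, F, G}.
Read '0': {S, A, B, C, D, F, G} → {C, D, E, F, G}.
Read '0': {C, D, E, F, G} → {C, D, E, G}.
Read '0': {C, D, E, G} → {C, D, E, G}.
Read '2': {C, D, E, G} → {S, A, C, D, F, G}.
Read '2': {S, A, C, D, F, G} → {S, A, B, C, D, E, F, G}.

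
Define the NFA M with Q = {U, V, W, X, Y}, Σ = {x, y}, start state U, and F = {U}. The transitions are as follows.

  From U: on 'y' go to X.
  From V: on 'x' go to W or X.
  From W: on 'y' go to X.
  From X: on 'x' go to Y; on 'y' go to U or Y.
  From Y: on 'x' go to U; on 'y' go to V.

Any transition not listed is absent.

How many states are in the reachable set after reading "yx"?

Start in {U}.
Read 'y': U→{X}; now {X}.
Read 'x': X→{Y}; now {Y}.
That set has 1 state.

1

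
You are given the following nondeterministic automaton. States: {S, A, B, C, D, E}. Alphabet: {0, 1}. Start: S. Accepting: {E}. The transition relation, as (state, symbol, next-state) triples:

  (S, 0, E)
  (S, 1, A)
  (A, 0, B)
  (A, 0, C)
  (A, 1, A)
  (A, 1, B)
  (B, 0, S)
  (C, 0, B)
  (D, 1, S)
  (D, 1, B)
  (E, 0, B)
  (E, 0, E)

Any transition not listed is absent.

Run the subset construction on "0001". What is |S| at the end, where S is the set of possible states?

Start in {S}.
Read '0': {S} → {E}.
Read '0': {E} → {B, E}.
Read '0': {B, E} → {S, B, E}.
Read '1': {S, B, E} → {A}.
That set has 1 state.

1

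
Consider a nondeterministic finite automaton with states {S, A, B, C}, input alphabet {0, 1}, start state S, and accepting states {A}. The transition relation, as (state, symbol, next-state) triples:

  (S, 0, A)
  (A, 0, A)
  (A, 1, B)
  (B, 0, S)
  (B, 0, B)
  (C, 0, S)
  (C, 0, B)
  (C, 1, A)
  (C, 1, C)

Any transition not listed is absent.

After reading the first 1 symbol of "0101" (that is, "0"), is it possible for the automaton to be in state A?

Start in {S}.
Read '0': S→{A}; now {A}.
State A is in {A}.

Yes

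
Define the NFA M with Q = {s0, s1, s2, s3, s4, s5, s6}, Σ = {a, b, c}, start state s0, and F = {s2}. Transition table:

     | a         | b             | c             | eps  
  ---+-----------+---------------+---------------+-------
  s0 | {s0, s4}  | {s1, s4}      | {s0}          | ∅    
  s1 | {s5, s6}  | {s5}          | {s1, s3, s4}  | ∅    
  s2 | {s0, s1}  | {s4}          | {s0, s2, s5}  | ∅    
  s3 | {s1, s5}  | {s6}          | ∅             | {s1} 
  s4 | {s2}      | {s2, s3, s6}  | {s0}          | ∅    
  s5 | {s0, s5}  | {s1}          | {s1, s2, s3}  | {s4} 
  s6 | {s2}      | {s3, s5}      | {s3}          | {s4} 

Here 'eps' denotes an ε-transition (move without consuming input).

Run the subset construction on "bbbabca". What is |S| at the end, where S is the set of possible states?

6

Start in {s0}.
Read 'b': s0→{s1, s4}; now {s1, s4}.
Read 'b': s1→{s5}, s4→{s2, s3, s6}; union {s2, s3, s5, s6}; ε-closure = {s1, s2, s3, s4, s5, s6}.
Read 'b': s1→{s5}, s2→{s4}, s3→{s6}, s4→{s2, s3, s6}, s5→{s1}, s6→{s3, s5}; now {s1, s2, s3, s4, s5, s6}.
Read 'a': s1→{s5, s6}, s2→{s0, s1}, s3→{s1, s5}, s4→{s2}, s5→{s0, s5}, s6→{s2}; union {s0, s1, s2, s5, s6}; ε-closure = {s0, s1, s2, s4, s5, s6}.
Read 'b': s0→{s1, s4}, s1→{s5}, s2→{s4}, s4→{s2, s3, s6}, s5→{s1}, s6→{s3, s5}; now {s1, s2, s3, s4, s5, s6}.
Read 'c': s1→{s1, s3, s4}, s2→{s0, s2, s5}, s3→∅, s4→{s0}, s5→{s1, s2, s3}, s6→{s3}; now {s0, s1, s2, s3, s4, s5}.
Read 'a': s0→{s0, s4}, s1→{s5, s6}, s2→{s0, s1}, s3→{s1, s5}, s4→{s2}, s5→{s0, s5}; now {s0, s1, s2, s4, s5, s6}.
That set has 6 states.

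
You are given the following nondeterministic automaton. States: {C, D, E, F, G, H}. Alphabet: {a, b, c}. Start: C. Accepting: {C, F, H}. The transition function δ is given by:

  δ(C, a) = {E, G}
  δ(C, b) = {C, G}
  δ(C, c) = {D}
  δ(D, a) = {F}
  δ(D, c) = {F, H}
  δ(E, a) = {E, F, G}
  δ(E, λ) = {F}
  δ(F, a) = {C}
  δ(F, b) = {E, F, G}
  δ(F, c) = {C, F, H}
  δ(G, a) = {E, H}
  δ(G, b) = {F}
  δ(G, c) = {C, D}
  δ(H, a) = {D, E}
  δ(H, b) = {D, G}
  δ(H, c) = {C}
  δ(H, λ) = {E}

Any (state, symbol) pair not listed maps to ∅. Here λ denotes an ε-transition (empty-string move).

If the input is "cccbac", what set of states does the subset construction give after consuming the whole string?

{C, D, E, F, H}

Start in {C}.
Read 'c': {C} → {D}.
Read 'c': {D} → {E, F, H}.
Read 'c': {E, F, H} → {C, E, F, H}.
Read 'b': {C, E, F, H} → {C, D, E, F, G}.
Read 'a': {C, D, E, F, G} → {C, E, F, G, H}.
Read 'c': {C, E, F, G, H} → {C, D, E, F, H}.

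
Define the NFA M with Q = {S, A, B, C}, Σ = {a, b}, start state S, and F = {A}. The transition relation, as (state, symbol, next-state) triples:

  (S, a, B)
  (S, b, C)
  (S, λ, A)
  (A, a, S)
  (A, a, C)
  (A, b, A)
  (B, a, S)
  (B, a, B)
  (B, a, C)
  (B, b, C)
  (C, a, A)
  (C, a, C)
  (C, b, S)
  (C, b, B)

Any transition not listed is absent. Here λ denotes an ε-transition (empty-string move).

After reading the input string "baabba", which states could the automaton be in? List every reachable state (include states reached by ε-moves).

Start: ε-closure({S}) = {S, A}.
Read 'b': S→{C}, A→{A}; now {A, C}.
Read 'a': A→{S, C}, C→{A, C}; now {S, A, C}.
Read 'a': S→{B}, A→{S, C}, C→{A, C}; now {S, A, B, C}.
Read 'b': S→{C}, A→{A}, B→{C}, C→{S, B}; now {S, A, B, C}.
Read 'b': S→{C}, A→{A}, B→{C}, C→{S, B}; now {S, A, B, C}.
Read 'a': S→{B}, A→{S, C}, B→{S, B, C}, C→{A, C}; now {S, A, B, C}.

{S, A, B, C}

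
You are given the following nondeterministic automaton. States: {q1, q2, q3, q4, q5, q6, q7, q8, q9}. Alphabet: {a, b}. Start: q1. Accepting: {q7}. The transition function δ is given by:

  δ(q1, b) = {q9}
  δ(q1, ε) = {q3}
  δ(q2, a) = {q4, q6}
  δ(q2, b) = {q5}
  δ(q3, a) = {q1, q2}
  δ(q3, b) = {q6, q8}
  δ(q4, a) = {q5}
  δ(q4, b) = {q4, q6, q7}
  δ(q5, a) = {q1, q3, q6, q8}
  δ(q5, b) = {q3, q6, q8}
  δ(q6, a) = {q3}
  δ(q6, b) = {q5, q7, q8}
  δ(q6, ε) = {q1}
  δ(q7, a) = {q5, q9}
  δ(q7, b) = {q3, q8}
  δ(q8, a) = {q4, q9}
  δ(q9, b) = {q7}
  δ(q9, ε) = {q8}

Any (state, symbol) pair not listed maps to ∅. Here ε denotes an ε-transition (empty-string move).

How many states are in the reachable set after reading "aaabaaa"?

Start: ε-closure({q1}) = {q1, q3}.
Read 'a': {q1, q3} → {q1, q2, q3}.
Read 'a': {q1, q2, q3} → {q1, q2, q3, q4, q6}.
Read 'a': {q1, q2, q3, q4, q6} → {q1, q2, q3, q4, q5, q6}.
Read 'b': {q1, q2, q3, q4, q5, q6} → {q1, q3, q4, q5, q6, q7, q8, q9}.
Read 'a': {q1, q3, q4, q5, q6, q7, q8, q9} → {q1, q2, q3, q4, q5, q6, q8, q9}.
Read 'a': {q1, q2, q3, q4, q5, q6, q8, q9} → {q1, q2, q3, q4, q5, q6, q8, q9}.
Read 'a': {q1, q2, q3, q4, q5, q6, q8, q9} → {q1, q2, q3, q4, q5, q6, q8, q9}.
That set has 8 states.

8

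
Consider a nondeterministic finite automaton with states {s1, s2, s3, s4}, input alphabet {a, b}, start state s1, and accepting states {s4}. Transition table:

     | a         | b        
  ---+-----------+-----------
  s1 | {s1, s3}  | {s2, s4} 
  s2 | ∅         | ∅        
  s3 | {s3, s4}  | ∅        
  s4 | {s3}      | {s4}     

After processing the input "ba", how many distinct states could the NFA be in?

Start in {s1}.
Read 'b': s1→{s2, s4}; now {s2, s4}.
Read 'a': s2→∅, s4→{s3}; now {s3}.
That set has 1 state.

1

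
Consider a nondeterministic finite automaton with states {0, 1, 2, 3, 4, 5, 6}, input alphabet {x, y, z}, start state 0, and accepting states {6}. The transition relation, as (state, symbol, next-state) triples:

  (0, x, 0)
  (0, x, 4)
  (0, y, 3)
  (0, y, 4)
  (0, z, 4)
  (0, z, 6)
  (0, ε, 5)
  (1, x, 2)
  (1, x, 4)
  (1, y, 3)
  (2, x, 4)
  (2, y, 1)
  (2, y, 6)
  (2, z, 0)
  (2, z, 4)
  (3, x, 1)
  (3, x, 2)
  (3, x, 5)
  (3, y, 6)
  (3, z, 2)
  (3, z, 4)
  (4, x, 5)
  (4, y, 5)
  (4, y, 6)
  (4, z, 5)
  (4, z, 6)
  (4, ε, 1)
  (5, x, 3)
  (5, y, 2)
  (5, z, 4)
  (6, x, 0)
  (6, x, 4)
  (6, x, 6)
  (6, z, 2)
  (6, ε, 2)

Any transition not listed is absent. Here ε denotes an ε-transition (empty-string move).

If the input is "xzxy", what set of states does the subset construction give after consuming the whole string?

Start: ε-closure({0}) = {0, 5}.
Read 'x': 0→{0, 4}, 5→{3}; union {0, 3, 4}; ε-closure = {0, 1, 3, 4, 5}.
Read 'z': 0→{4, 6}, 1→∅, 3→{2, 4}, 4→{5, 6}, 5→{4}; union {2, 4, 5, 6}; ε-closure = {1, 2, 4, 5, 6}.
Read 'x': 1→{2, 4}, 2→{4}, 4→{5}, 5→{3}, 6→{0, 4, 6}; union {0, 2, 3, 4, 5, 6}; ε-closure = {0, 1, 2, 3, 4, 5, 6}.
Read 'y': 0→{3, 4}, 1→{3}, 2→{1, 6}, 3→{6}, 4→{5, 6}, 5→{2}, 6→∅; now {1, 2, 3, 4, 5, 6}.

{1, 2, 3, 4, 5, 6}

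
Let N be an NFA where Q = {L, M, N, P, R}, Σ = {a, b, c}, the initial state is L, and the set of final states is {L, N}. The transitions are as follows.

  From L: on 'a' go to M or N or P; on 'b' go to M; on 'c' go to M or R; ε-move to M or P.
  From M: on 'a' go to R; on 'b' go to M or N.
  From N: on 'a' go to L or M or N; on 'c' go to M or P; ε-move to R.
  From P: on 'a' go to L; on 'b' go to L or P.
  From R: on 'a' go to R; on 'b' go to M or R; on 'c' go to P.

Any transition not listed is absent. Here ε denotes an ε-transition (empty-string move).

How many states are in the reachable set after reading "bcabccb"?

Start: ε-closure({L}) = {L, M, P}.
Read 'b': L→{M}, M→{M, N}, P→{L, P}; union {L, M, N, P}; ε-closure = {L, M, N, P, R}.
Read 'c': L→{M, R}, M→∅, N→{M, P}, P→∅, R→{P}; now {M, P, R}.
Read 'a': M→{R}, P→{L}, R→{R}; union {L, R}; ε-closure = {L, M, P, R}.
Read 'b': L→{M}, M→{M, N}, P→{L, P}, R→{M, R}; now {L, M, N, P, R}.
Read 'c': L→{M, R}, M→∅, N→{M, P}, P→∅, R→{P}; now {M, P, R}.
Read 'c': M→∅, P→∅, R→{P}; now {P}.
Read 'b': P→{L, P}; union {L, P}; ε-closure = {L, M, P}.
That set has 3 states.

3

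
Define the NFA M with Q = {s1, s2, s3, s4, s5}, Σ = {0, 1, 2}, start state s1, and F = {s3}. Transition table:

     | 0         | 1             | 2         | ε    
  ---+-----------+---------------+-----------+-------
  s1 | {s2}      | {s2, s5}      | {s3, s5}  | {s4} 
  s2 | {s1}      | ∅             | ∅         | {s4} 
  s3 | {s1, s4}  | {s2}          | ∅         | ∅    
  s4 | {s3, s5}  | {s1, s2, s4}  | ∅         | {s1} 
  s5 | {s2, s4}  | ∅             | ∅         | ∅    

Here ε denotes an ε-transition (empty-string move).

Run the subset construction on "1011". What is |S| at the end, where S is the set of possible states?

4

Start: ε-closure({s1}) = {s1, s4}.
Read '1': {s1, s4} → {s1, s2, s4, s5}.
Read '0': {s1, s2, s4, s5} → {s1, s2, s3, s4, s5}.
Read '1': {s1, s2, s3, s4, s5} → {s1, s2, s4, s5}.
Read '1': {s1, s2, s4, s5} → {s1, s2, s4, s5}.
That set has 4 states.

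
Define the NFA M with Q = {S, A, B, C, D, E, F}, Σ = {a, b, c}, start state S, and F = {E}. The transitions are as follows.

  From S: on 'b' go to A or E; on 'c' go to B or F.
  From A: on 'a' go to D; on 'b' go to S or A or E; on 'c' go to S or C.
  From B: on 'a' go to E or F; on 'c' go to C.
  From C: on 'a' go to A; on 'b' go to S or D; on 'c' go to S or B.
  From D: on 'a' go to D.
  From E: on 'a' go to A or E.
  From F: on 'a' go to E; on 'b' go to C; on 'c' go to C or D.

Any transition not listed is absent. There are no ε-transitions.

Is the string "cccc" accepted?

Start in {S}.
Read 'c': S→{B, F}; now {B, F}.
Read 'c': B→{C}, F→{C, D}; now {C, D}.
Read 'c': C→{S, B}, D→∅; now {S, B}.
Read 'c': S→{B, F}, B→{C}; now {B, C, F}.
The final set {B, C, F} contains no accepting state.

No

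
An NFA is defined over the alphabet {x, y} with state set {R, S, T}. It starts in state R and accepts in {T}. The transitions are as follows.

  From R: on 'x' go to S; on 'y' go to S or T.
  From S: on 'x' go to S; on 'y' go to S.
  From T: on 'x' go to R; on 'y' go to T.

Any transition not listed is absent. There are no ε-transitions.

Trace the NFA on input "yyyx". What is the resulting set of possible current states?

{R, S}

Start in {R}.
Read 'y': R→{S, T}; now {S, T}.
Read 'y': S→{S}, T→{T}; now {S, T}.
Read 'y': S→{S}, T→{T}; now {S, T}.
Read 'x': S→{S}, T→{R}; now {R, S}.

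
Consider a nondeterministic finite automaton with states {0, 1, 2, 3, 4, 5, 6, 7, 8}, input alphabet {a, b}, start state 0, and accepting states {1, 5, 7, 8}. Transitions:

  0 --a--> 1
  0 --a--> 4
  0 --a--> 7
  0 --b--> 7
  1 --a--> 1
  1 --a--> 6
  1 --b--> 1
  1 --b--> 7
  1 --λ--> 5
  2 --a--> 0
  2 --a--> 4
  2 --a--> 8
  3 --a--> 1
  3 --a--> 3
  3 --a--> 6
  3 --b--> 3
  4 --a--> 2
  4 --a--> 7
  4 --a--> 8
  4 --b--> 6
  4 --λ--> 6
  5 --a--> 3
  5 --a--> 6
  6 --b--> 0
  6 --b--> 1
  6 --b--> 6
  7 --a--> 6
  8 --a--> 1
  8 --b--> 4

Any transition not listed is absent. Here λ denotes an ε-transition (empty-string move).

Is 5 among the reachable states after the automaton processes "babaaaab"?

Yes

Start in {0}.
Read 'b': 0→{7}; now {7}.
Read 'a': 7→{6}; now {6}.
Read 'b': 6→{0, 1, 6}; union {0, 1, 6}; ε-closure = {0, 1, 5, 6}.
Read 'a': 0→{1, 4, 7}, 1→{1, 6}, 5→{3, 6}, 6→∅; union {1, 3, 4, 6, 7}; ε-closure = {1, 3, 4, 5, 6, 7}.
Read 'a': 1→{1, 6}, 3→{1, 3, 6}, 4→{2, 7, 8}, 5→{3, 6}, 6→∅, 7→{6}; union {1, 2, 3, 6, 7, 8}; ε-closure = {1, 2, 3, 5, 6, 7, 8}.
Read 'a': 1→{1, 6}, 2→{0, 4, 8}, 3→{1, 3, 6}, 5→{3, 6}, 6→∅, 7→{6}, 8→{1}; union {0, 1, 3, 4, 6, 8}; ε-closure = {0, 1, 3, 4, 5, 6, 8}.
Read 'a': 0→{1, 4, 7}, 1→{1, 6}, 3→{1, 3, 6}, 4→{2, 7, 8}, 5→{3, 6}, 6→∅, 8→{1}; union {1, 2, 3, 4, 6, 7, 8}; ε-closure = {1, 2, 3, 4, 5, 6, 7, 8}.
Read 'b': 1→{1, 7}, 2→∅, 3→{3}, 4→{6}, 5→∅, 6→{0, 1, 6}, 7→∅, 8→{4}; union {0, 1, 3, 4, 6, 7}; ε-closure = {0, 1, 3, 4, 5, 6, 7}.
State 5 is in {0, 1, 3, 4, 5, 6, 7}.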